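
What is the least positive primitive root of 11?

φ(11) = 11 − 1 = 10 = 2 · 5.
g is a primitive root iff g^(10/q) ≢ 1 (mod 11) for each prime q ∈ {2, 5}.
g = 2: 2^5 ≡ 10; 2^2 ≡ 4 — none is 1, so 2 is a primitive root.
Hence the least primitive root of 11 is 2.

2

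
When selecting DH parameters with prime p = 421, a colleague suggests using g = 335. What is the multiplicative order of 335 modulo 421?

21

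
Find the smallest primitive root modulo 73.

φ(73) = 73 − 1 = 72 = 2^3 · 3^2.
g is a primitive root iff g^(72/q) ≢ 1 (mod 73) for each prime q ∈ {2, 3}.
g = 2: 2^36 ≡ 1 — hits 1, so not a primitive root.
g = 3: 3^36 ≡ 1 — hits 1, so not a primitive root.
g = 4: 4^36 ≡ 1 — hits 1, so not a primitive root.
g = 5: 5^36 ≡ 72; 5^24 ≡ 8 — none is 1, so 5 is a primitive root.
The smallest primitive root modulo 73 is 5.

5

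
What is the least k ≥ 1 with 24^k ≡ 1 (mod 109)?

The order of 24 must divide φ(109) = 109 − 1 = 108 = 2^2 · 3^3.
Divisors of 108: 1, 2, 3, 4, 6, 9, 12, 18, 27, 36, 54, 108.
Evaluate successive powers at the divisors of 108:
24^1 ≡ 24
24^2 ≡ 31
24^3 ≡ 90
24^4 ≡ 89
24^6 ≡ 34
24^9 ≡ 8
24^12 ≡ 66
24^18 ≡ 64
24^27 ≡ 76
24^36 ≡ 63
24^54 ≡ 108
24^108 ≡ 1
The smallest such exponent is 108, so the order of 24 is 108.

108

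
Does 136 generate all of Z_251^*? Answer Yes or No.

Yes

φ(251) = 251 − 1 = 250 = 2 · 5^3.
Test 136^(250/q) mod 251 for each prime factor q of 250:
136^125 ≡ 250 (mod 251)  [q = 2: ≢ 1 ✓]
136^50 ≡ 149 (mod 251)  [q = 5: ≢ 1 ✓]
Every test exponent gives a nontrivial residue, hence 136 generates the full group.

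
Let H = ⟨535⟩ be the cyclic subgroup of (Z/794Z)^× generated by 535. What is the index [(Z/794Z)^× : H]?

By Lagrange's theorem, ord_794(535) divides φ(794) = φ(2)·φ(397) = 1·396 = 396 = 2^2 · 3^2 · 11.
Divisors of 396: 1, 2, 3, 4, 6, 9, 11, 12, 18, 22, 33, 36, 44, 66, 99, 132, 198, 396.
Compute 535^d (mod 794) for the divisors d until we hit 1:
535^1 ≡ 535 (mod 794)
535^2 ≡ 385 (mod 794)
535^3 ≡ 329 (mod 794)
535^4 ≡ 541 (mod 794)
535^6 ≡ 257 (mod 794)
535^9 ≡ 389 (mod 794)
535^11 ≡ 493 (mod 794)
535^12 ≡ 147 (mod 794)
535^18 ≡ 461 (mod 794)
535^22 ≡ 85 (mod 794)
535^33 ≡ 617 (mod 794)
535^36 ≡ 523 (mod 794)
535^44 ≡ 79 (mod 794)
535^66 ≡ 363 (mod 794)
535^99 ≡ 63 (mod 794)
535^132 ≡ 759 (mod 794)
535^198 ≡ 793 (mod 794)
535^396 ≡ 1 (mod 794) ✓
Thus |⟨535⟩| = ord(535) = 396.
[(Z/794Z)^× : ⟨535⟩] = 396/396 = 1.

1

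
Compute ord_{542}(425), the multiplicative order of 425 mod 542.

45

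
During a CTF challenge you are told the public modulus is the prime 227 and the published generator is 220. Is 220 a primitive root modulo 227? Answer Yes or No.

φ(227) = 227 − 1 = 226 = 2 · 113.
An element g generates (Z/227Z)^× iff g^(226/q) ≢ 1 (mod 227) for each prime q ∈ {2, 113}.
220^113 ≡ 226 (mod 227)  [q = 2: ≢ 1 ✓]
220^2 ≡ 49 (mod 227)  [q = 113: ≢ 1 ✓]
None equal 1, so ord_227(220) = 226: 220 is a primitive root.

Yes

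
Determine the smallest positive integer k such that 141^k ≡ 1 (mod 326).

By Lagrange's theorem, ord_326(141) divides φ(326) = φ(2)·φ(163) = 1·162 = 162 = 2 · 3^4.
Divisors of 162: 1, 2, 3, 6, 9, 18, 27, 54, 81, 162.
Check 141^d mod 326 for each divisor in increasing order:
141^1 ≡ 141
141^2 ≡ 321
141^3 ≡ 273
141^6 ≡ 201
141^9 ≡ 105
141^18 ≡ 267
141^27 ≡ 325
141^54 ≡ 1
Hence ord(141) = 54.

54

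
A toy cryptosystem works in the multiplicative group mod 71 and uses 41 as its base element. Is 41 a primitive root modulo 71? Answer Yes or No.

φ(71) = 71 − 1 = 70 = 2 · 5 · 7.
Test 41^(70/q) mod 71 for each prime factor q of 70:
41^35 ≡ 70 (mod 71)  [q = 2: ≢ 1 ✓]
41^14 ≡ 1 (mod 71)  [q = 5: ≡ 1 ✗]
41^10 ≡ 20 (mod 71)  [q = 7: ≢ 1 ✓]
Since 41^14 ≡ 1, the order of 41 divides 14 < 70, so 41 is not a primitive root.

No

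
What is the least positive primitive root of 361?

φ(361) = φ(19^2) = 19·(19−1) = 342 = 2 · 3^2 · 19.
Test candidates g = 2, 3, … against the prime factors q ∈ {2, 3, 19} of φ(361): g is a generator iff g^(342/q) ≢ 1 for every such q.
g = 2: 2^171 ≡ 360; 2^114 ≡ 292; 2^18 ≡ 58 — none is 1, so 2 is a primitive root.
The smallest primitive root modulo 361 is 2.

2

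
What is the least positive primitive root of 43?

φ(43) = 43 − 1 = 42 = 2 · 3 · 7.
g is a primitive root iff g^(42/q) ≢ 1 (mod 43) for each prime q ∈ {2, 3, 7}.
g = 2: 2^21 ≡ 42; 2^14 ≡ 1 — hits 1, so not a primitive root.
g = 3: 3^21 ≡ 42; 3^14 ≡ 36; 3^6 ≡ 41 — none is 1, so 3 is a primitive root.
So 3 is the smallest generator of (Z/43Z)^×.

3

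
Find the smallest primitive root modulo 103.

5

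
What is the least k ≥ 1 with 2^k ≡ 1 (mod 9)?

ord(2) | φ(9) = φ(3^2) = 3·(3−1) = 6 = 2 · 3.
Divisors of 6: 1, 2, 3, 6.
Evaluate successive powers at the divisors of 6:
2^1 ≡ 2 (mod 9)
2^2 ≡ 4 (mod 9)
2^3 ≡ 8 (mod 9)
2^6 ≡ 1 (mod 9) ✓
The smallest such exponent is 6, so the order of 2 is 6.

6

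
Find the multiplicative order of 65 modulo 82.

40

ord(65) | φ(82) = φ(2)·φ(41) = 1·40 = 40 = 2^3 · 5.
Divisors of 40: 1, 2, 4, 5, 8, 10, 20, 40.
Check 65^d mod 82 for each divisor in increasing order:
65^1 ≡ 65
65^2 ≡ 43
65^4 ≡ 45
65^5 ≡ 55
65^8 ≡ 57
65^10 ≡ 73
65^20 ≡ 81
65^40 ≡ 1
So ord_82(65) = 40.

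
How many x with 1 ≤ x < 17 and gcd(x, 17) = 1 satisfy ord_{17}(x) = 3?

φ(17) = 17 − 1 = 16 = 2^4.
(Z/17Z)^× is cyclic (|G| = 16); a cyclic group of order m has exactly φ(d) elements of each order d | m, and none otherwise.
Since 3 ∤ 16, the count is 0.

0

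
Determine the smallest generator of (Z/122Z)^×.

φ(122) = φ(2)·φ(61) = 1·60 = 60 = 2^2 · 3 · 5.
g is a primitive root iff g^(60/q) ≢ 1 (mod 122) for each prime q ∈ {2, 3, 5}.
g = 2: gcd(2, 122) = 2 > 1, not a unit — skip.
g = 3: 3^30 ≡ 1 — hits 1, so not a primitive root.
g = 4: gcd(4, 122) = 2 > 1, not a unit — skip.
g = 5: 5^30 ≡ 1 — hits 1, so not a primitive root.
g = 6: gcd(6, 122) = 2 > 1, not a unit — skip.
g = 7: 7^30 ≡ 121; 7^20 ≡ 47; 7^12 ≡ 95 — none is 1, so 7 is a primitive root.
Hence the least primitive root of 122 is 7.

7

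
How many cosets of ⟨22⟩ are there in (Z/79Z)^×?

The order of 22 must divide φ(79) = 79 − 1 = 78 = 2 · 3 · 13.
Divisors of 78: 1, 2, 3, 6, 13, 26, 39, 78.
Compute 22^d (mod 79) for the divisors d until we hit 1:
22^1 ≡ 22 (mod 79)
22^2 ≡ 10 (mod 79)
22^3 ≡ 62 (mod 79)
22^6 ≡ 52 (mod 79)
22^13 ≡ 1 (mod 79) ✓
Thus |⟨22⟩| = ord(22) = 13.
The index is φ(79) / ord(22) = 78 / 13 = 6.

6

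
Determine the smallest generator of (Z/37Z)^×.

2

φ(37) = 37 − 1 = 36 = 2^2 · 3^2.
g is a primitive root iff g^(36/q) ≢ 1 (mod 37) for each prime q ∈ {2, 3}.
g = 2: 2^18 ≡ 36; 2^12 ≡ 26 — none is 1, so 2 is a primitive root.
The smallest primitive root modulo 37 is 2.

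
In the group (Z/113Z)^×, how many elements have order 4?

φ(113) = 113 − 1 = 112 = 2^4 · 7.
Since (Z/113Z)^× is cyclic of order 112, the number of elements of order d is φ(d) when d | 112 and 0 otherwise.
4 = 2^2 divides 112, and φ(4) = 2.

2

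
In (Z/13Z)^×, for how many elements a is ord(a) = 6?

φ(13) = 13 − 1 = 12 = 2^2 · 3.
(Z/13Z)^× is cyclic (|G| = 12); a cyclic group of order m has exactly φ(d) elements of each order d | m, and none otherwise.
6 = 2 · 3 divides 12, and φ(6) = 2.

2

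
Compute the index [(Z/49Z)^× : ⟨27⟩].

3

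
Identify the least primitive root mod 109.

6

φ(109) = 109 − 1 = 108 = 2^2 · 3^3.
g is a primitive root iff g^(108/q) ≢ 1 (mod 109) for each prime q ∈ {2, 3}.
g = 2: 2^54 ≡ 108; 2^36 ≡ 1 — hits 1, so not a primitive root.
g = 3: 3^54 ≡ 1 — hits 1, so not a primitive root.
g = 4: 4^54 ≡ 1 — hits 1, so not a primitive root.
g = 5: 5^54 ≡ 1 — hits 1, so not a primitive root.
g = 6: 6^54 ≡ 108; 6^36 ≡ 63 — none is 1, so 6 is a primitive root.
The smallest primitive root modulo 109 is 6.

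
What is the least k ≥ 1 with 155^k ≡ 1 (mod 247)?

18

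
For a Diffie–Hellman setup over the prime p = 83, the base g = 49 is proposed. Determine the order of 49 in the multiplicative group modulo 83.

41

By Lagrange's theorem, ord_83(49) divides φ(83) = 83 − 1 = 82 = 2 · 41.
Divisors of 82: 1, 2, 41, 82.
Check 49^d mod 83 for each divisor in increasing order:
49^1 ≡ 49
49^2 ≡ 77
49^41 ≡ 1
Therefore the multiplicative order of 49 modulo 83 is 41.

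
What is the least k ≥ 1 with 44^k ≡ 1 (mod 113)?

8

ord(44) | φ(113) = 113 − 1 = 112 = 2^4 · 7.
Divisors of 112: 1, 2, 4, 7, 8, 14, 16, 28, 56, 112.
Check 44^d mod 113 for each divisor in increasing order:
44^1 ≡ 44
44^2 ≡ 15
44^4 ≡ 112
44^7 ≡ 18
44^8 ≡ 1
Therefore the multiplicative order of 44 modulo 113 is 8.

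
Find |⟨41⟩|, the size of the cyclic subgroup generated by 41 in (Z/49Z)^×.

ord(41) | φ(49) = φ(7^2) = 7·(7−1) = 42 = 2 · 3 · 7.
Divisors of 42: 1, 2, 3, 6, 7, 14, 21, 42.
Evaluate successive powers at the divisors of 42:
41^1 ≡ 41
41^2 ≡ 15
41^3 ≡ 27
41^6 ≡ 43
41^7 ≡ 48
41^14 ≡ 1
Hence ord(41) = 14.

14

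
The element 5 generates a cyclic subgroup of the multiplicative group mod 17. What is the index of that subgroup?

ord(5) | φ(17) = 17 − 1 = 16 = 2^4.
Divisors of 16: 1, 2, 4, 8, 16.
Test each divisor d:
5^1 ≡ 5
5^2 ≡ 8
5^4 ≡ 13
5^8 ≡ 16
5^16 ≡ 1
Thus |⟨5⟩| = ord(5) = 16.
The index is φ(17) / ord(5) = 16 / 16 = 1.

1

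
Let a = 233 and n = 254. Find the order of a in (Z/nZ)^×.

Since 233 ∈ (Z/254Z)^×, its order divides φ(254) = φ(2)·φ(127) = 1·126 = 126 = 2 · 3^2 · 7.
Divisors of 126: 1, 2, 3, 6, 7, 9, 14, 18, 21, 42, 63, 126.
Compute 233^d (mod 254) for the divisors d until we hit 1:
233^1 ≡ 233 (mod 254)
233^2 ≡ 187 (mod 254)
233^3 ≡ 137 (mod 254)
233^6 ≡ 227 (mod 254)
233^7 ≡ 59 (mod 254)
233^9 ≡ 111 (mod 254)
233^14 ≡ 179 (mod 254)
233^18 ≡ 129 (mod 254)
233^21 ≡ 147 (mod 254)
233^42 ≡ 19 (mod 254)
233^63 ≡ 253 (mod 254)
233^126 ≡ 1 (mod 254) ✓
Hence ord(233) = 126.

126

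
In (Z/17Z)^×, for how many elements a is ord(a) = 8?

φ(17) = 17 − 1 = 16 = 2^4.
Since (Z/17Z)^× is cyclic of order 16, the number of elements of order d is φ(d) when d | 16 and 0 otherwise.
8 = 2^3 divides 16, and φ(8) = 4.

4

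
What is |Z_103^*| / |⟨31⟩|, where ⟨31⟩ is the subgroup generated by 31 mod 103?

3

Since 31 ∈ (Z/103Z)^×, its order divides φ(103) = 103 − 1 = 102 = 2 · 3 · 17.
Divisors of 102: 1, 2, 3, 6, 17, 34, 51, 102.
Test each divisor d:
31^1 ≡ 31 (mod 103)
31^2 ≡ 34 (mod 103)
31^3 ≡ 24 (mod 103)
31^6 ≡ 61 (mod 103)
31^17 ≡ 102 (mod 103)
31^34 ≡ 1 (mod 103) ✓
The order of 31 is 34, so the subgroup it generates has 34 elements.
The index is φ(103) / ord(31) = 102 / 34 = 3.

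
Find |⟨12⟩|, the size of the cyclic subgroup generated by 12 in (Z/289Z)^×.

272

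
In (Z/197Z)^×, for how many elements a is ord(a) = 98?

42

φ(197) = 197 − 1 = 196 = 2^2 · 7^2.
In a cyclic group of order 196, there are φ(d) elements of order d for each divisor d of 196, and zero for non-divisors.
98 = 2 · 7^2 divides 196, and φ(98) = 42.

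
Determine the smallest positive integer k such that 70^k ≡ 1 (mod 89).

By Lagrange's theorem, ord_89(70) divides φ(89) = 89 − 1 = 88 = 2^3 · 11.
Divisors of 88: 1, 2, 4, 8, 11, 22, 44, 88.
Compute 70^d (mod 89) for the divisors d until we hit 1:
70^1 ≡ 70
70^2 ≡ 5
70^4 ≡ 25
70^8 ≡ 2
70^11 ≡ 77
70^22 ≡ 55
70^44 ≡ 88
70^88 ≡ 1
The smallest such exponent is 88, so the order of 70 is 88.

88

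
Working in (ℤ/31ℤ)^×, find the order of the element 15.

10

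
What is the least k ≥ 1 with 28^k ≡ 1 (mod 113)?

7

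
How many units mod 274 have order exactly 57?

0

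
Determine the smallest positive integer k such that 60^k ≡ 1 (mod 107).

106

By Lagrange's theorem, ord_107(60) divides φ(107) = 107 − 1 = 106 = 2 · 53.
Divisors of 106: 1, 2, 53, 106.
Evaluate successive powers at the divisors of 106:
60^1 ≡ 60 (mod 107)
60^2 ≡ 69 (mod 107)
60^53 ≡ 106 (mod 107)
60^106 ≡ 1 (mod 107) ✓
Hence ord(60) = 106.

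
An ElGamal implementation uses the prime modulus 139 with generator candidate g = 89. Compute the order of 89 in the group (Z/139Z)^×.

69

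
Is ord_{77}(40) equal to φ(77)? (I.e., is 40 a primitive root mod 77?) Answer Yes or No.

No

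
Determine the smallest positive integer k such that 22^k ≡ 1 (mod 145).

28

ord(22) | φ(145) = φ(5·29) = (5−1)·(29−1) = 4·28 = 112 = 2^4 · 7.
Divisors of 112: 1, 2, 4, 7, 8, 14, 16, 28, 56, 112.
Compute 22^d (mod 145) for the divisors d until we hit 1:
22^1 ≡ 22 (mod 145)
22^2 ≡ 49 (mod 145)
22^4 ≡ 81 (mod 145)
22^7 ≡ 28 (mod 145)
22^8 ≡ 36 (mod 145)
22^14 ≡ 59 (mod 145)
22^16 ≡ 136 (mod 145)
22^28 ≡ 1 (mod 145) ✓
Therefore the multiplicative order of 22 modulo 145 is 28.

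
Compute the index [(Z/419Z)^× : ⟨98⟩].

ord(98) | φ(419) = 419 − 1 = 418 = 2 · 11 · 19.
Divisors of 418: 1, 2, 11, 19, 22, 38, 209, 418.
Check 98^d mod 419 for each divisor in increasing order:
98^1 ≡ 98
98^2 ≡ 386
98^11 ≡ 220
98^19 ≡ 119
98^22 ≡ 215
98^38 ≡ 334
98^209 ≡ 418
98^418 ≡ 1
Thus |⟨98⟩| = ord(98) = 418.
The index is φ(419) / ord(98) = 418 / 418 = 1.

1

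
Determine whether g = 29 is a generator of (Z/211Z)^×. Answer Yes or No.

φ(211) = 211 − 1 = 210 = 2 · 3 · 5 · 7.
29 is a primitive root mod 211 iff 29^(φ(211)/q) ≢ 1 for every prime q | φ(211), i.e. q ∈ {2, 3, 5, 7}.
29^105 ≡ 210 (mod 211)  [q = 2: ≢ 1 ✓]
29^70 ≡ 14 (mod 211)  [q = 3: ≢ 1 ✓]
29^42 ≡ 71 (mod 211)  [q = 5: ≢ 1 ✓]
29^30 ≡ 148 (mod 211)  [q = 7: ≢ 1 ✓]
Every test exponent gives a nontrivial residue, hence 29 generates the full group.

Yes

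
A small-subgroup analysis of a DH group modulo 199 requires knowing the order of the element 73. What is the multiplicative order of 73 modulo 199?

The order of 73 must divide φ(199) = 199 − 1 = 198 = 2 · 3^2 · 11.
Divisors of 198: 1, 2, 3, 6, 9, 11, 18, 22, 33, 66, 99, 198.
Evaluate successive powers at the divisors of 198:
73^1 ≡ 73 (mod 199)
73^2 ≡ 155 (mod 199)
73^3 ≡ 171 (mod 199)
73^6 ≡ 187 (mod 199)
73^9 ≡ 137 (mod 199)
73^11 ≡ 141 (mod 199)
73^18 ≡ 63 (mod 199)
73^22 ≡ 180 (mod 199)
73^33 ≡ 107 (mod 199)
73^66 ≡ 106 (mod 199)
73^99 ≡ 198 (mod 199)
73^198 ≡ 1 (mod 199) ✓
So ord_199(73) = 198.

198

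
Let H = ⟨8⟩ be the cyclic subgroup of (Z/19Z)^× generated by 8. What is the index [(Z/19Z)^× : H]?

3

ord(8) | φ(19) = 19 − 1 = 18 = 2 · 3^2.
Divisors of 18: 1, 2, 3, 6, 9, 18.
Compute 8^d (mod 19) for the divisors d until we hit 1:
8^1 ≡ 8 (mod 19)
8^2 ≡ 7 (mod 19)
8^3 ≡ 18 (mod 19)
8^6 ≡ 1 (mod 19) ✓
So ord_19(8) = 6, hence |⟨8⟩| = 6.
Index = |(Z/19Z)^×| / |⟨8⟩| = 18 / 6 = 3.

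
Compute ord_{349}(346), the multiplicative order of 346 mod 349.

87

The order of 346 must divide φ(349) = 349 − 1 = 348 = 2^2 · 3 · 29.
Divisors of 348: 1, 2, 3, 4, 6, 12, 29, 58, 87, 116, 174, 348.
Test each divisor d:
346^1 ≡ 346
346^2 ≡ 9
346^3 ≡ 322
346^4 ≡ 81
346^6 ≡ 31
346^12 ≡ 263
346^29 ≡ 122
346^58 ≡ 226
346^87 ≡ 1
So ord_349(346) = 87.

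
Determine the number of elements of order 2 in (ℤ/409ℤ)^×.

1

φ(409) = 409 − 1 = 408 = 2^3 · 3 · 17.
In a cyclic group of order 408, there are φ(d) elements of order d for each divisor d of 408, and zero for non-divisors.
2 | 408, and φ(2) = 2 − 1 = 1.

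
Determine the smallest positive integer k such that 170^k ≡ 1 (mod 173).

172

Since 170 ∈ (Z/173Z)^×, its order divides φ(173) = 173 − 1 = 172 = 2^2 · 43.
Divisors of 172: 1, 2, 4, 43, 86, 172.
Test each divisor d:
170^1 ≡ 170 (mod 173)
170^2 ≡ 9 (mod 173)
170^4 ≡ 81 (mod 173)
170^43 ≡ 80 (mod 173)
170^86 ≡ 172 (mod 173)
170^172 ≡ 1 (mod 173) ✓
Hence ord(170) = 172.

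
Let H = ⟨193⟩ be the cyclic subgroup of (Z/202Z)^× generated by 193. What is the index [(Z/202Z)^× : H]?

ord(193) | φ(202) = φ(2)·φ(101) = 1·100 = 100 = 2^2 · 5^2.
Divisors of 100: 1, 2, 4, 5, 10, 20, 25, 50, 100.
Check 193^d mod 202 for each divisor in increasing order:
193^1 ≡ 193
193^2 ≡ 81
193^4 ≡ 97
193^5 ≡ 137
193^10 ≡ 185
193^20 ≡ 87
193^25 ≡ 1
The order of 193 is 25, so the subgroup it generates has 25 elements.
Index = |(Z/202Z)^×| / |⟨193⟩| = 100 / 25 = 4.

4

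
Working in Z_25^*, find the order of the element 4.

By Lagrange's theorem, ord_25(4) divides φ(25) = φ(5^2) = 5·(5−1) = 20 = 2^2 · 5.
Divisors of 20: 1, 2, 4, 5, 10, 20.
Check 4^d mod 25 for each divisor in increasing order:
4^1 ≡ 4
4^2 ≡ 16
4^4 ≡ 6
4^5 ≡ 24
4^10 ≡ 1
The smallest such exponent is 10, so the order of 4 is 10.

10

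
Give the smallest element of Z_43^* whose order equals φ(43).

φ(43) = 43 − 1 = 42 = 2 · 3 · 7.
Test candidates g = 2, 3, … against the prime factors q ∈ {2, 3, 7} of φ(43): g is a generator iff g^(42/q) ≢ 1 for every such q.
g = 2: 2^21 ≡ 42; 2^14 ≡ 1 — hits 1, so not a primitive root.
g = 3: 3^21 ≡ 42; 3^14 ≡ 36; 3^6 ≡ 41 — none is 1, so 3 is a primitive root.
Hence the least primitive root of 43 is 3.

3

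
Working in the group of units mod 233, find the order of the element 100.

116

ord(100) | φ(233) = 233 − 1 = 232 = 2^3 · 29.
Divisors of 232: 1, 2, 4, 8, 29, 58, 116, 232.
Test each divisor d:
100^1 ≡ 100 (mod 233)
100^2 ≡ 214 (mod 233)
100^4 ≡ 128 (mod 233)
100^8 ≡ 74 (mod 233)
100^29 ≡ 144 (mod 233)
100^58 ≡ 232 (mod 233)
100^116 ≡ 1 (mod 233) ✓
The smallest such exponent is 116, so the order of 100 is 116.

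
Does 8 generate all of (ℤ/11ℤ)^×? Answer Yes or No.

φ(11) = 11 − 1 = 10 = 2 · 5.
An element g generates (Z/11Z)^× iff g^(10/q) ≢ 1 (mod 11) for each prime q ∈ {2, 5}.
8^5 ≡ 10 (mod 11)  [q = 2: ≢ 1 ✓]
8^2 ≡ 9 (mod 11)  [q = 5: ≢ 1 ✓]
None equal 1, so ord_11(8) = 10: 8 is a primitive root.

Yes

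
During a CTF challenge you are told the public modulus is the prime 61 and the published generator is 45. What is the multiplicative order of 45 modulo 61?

The order of 45 must divide φ(61) = 61 − 1 = 60 = 2^2 · 3 · 5.
Divisors of 60: 1, 2, 3, 4, 5, 6, 10, 12, 15, 20, 30, 60.
Check 45^d mod 61 for each divisor in increasing order:
45^1 ≡ 45
45^2 ≡ 12
45^3 ≡ 52
45^4 ≡ 22
45^5 ≡ 14
45^6 ≡ 20
45^10 ≡ 13
45^12 ≡ 34
45^15 ≡ 60
45^20 ≡ 47
45^30 ≡ 1
The smallest such exponent is 30, so the order of 45 is 30.

30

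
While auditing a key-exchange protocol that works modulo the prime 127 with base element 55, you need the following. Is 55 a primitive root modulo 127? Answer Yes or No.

Yes

φ(127) = 127 − 1 = 126 = 2 · 3^2 · 7.
It suffices to check that the order of 55 is not a proper divisor of 126: compute 55^(126/q) for q ∈ {2, 3, 7}.
55^63 ≡ 126 (mod 127)  [q = 2: ≢ 1 ✓]
55^42 ≡ 19 (mod 127)  [q = 3: ≢ 1 ✓]
55^18 ≡ 4 (mod 127)  [q = 7: ≢ 1 ✓]
None equal 1, so ord_127(55) = 126: 55 is a primitive root.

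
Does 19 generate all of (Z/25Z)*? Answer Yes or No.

No

φ(25) = φ(5^2) = 5·(5−1) = 20 = 2^2 · 5.
It suffices to check that the order of 19 is not a proper divisor of 20: compute 19^(20/q) for q ∈ {2, 5}.
19^10 ≡ 1 (mod 25)  [q = 2: ≡ 1 ✗]
19^4 ≡ 21 (mod 25)  [q = 5: ≢ 1 ✓]
Since 19^10 ≡ 1, the order of 19 divides 10 < 20, so 19 is not a primitive root.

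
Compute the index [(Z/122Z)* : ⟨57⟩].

4

ord(57) | φ(122) = φ(2)·φ(61) = 1·60 = 60 = 2^2 · 3 · 5.
Divisors of 60: 1, 2, 3, 4, 5, 6, 10, 12, 15, 20, 30, 60.
Test each divisor d:
57^1 ≡ 57 (mod 122)
57^2 ≡ 77 (mod 122)
57^3 ≡ 119 (mod 122)
57^4 ≡ 73 (mod 122)
57^5 ≡ 13 (mod 122)
57^6 ≡ 9 (mod 122)
57^10 ≡ 47 (mod 122)
57^12 ≡ 81 (mod 122)
57^15 ≡ 1 (mod 122) ✓
Thus |⟨57⟩| = ord(57) = 15.
[(Z/122Z)^× : ⟨57⟩] = 60/15 = 4.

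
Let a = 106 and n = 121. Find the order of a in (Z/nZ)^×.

110

ord(106) | φ(121) = φ(11^2) = 11·(11−1) = 110 = 2 · 5 · 11.
Divisors of 110: 1, 2, 5, 10, 11, 22, 55, 110.
Check 106^d mod 121 for each divisor in increasing order:
106^1 ≡ 106 (mod 121)
106^2 ≡ 104 (mod 121)
106^5 ≡ 21 (mod 121)
106^10 ≡ 78 (mod 121)
106^11 ≡ 40 (mod 121)
106^22 ≡ 27 (mod 121)
106^55 ≡ 120 (mod 121)
106^110 ≡ 1 (mod 121) ✓
The smallest such exponent is 110, so the order of 106 is 110.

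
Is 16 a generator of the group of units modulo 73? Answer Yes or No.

φ(73) = 73 − 1 = 72 = 2^3 · 3^2.
Test 16^(72/q) mod 73 for each prime factor q of 72:
16^36 ≡ 1 (mod 73)  [q = 2: ≡ 1 ✗]
16^24 ≡ 64 (mod 73)  [q = 3: ≢ 1 ✓]
The check at q = 2 fails, so 16 generates a proper subgroup.

No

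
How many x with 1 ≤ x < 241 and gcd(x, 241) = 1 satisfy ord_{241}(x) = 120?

32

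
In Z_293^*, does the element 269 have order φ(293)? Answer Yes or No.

No

φ(293) = 293 − 1 = 292 = 2^2 · 73.
An element g generates (Z/293Z)^× iff g^(292/q) ≢ 1 (mod 293) for each prime q ∈ {2, 73}.
269^146 ≡ 1 (mod 293)  [q = 2: ≡ 1 ✗]
269^4 ≡ 100 (mod 293)  [q = 73: ≢ 1 ✓]
269^146 ≡ 1 shows ord(269) | 146, strictly less than φ(293); not a primitive root.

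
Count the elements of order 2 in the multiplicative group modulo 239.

1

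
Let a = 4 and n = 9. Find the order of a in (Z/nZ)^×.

The order of 4 must divide φ(9) = φ(3^2) = 3·(3−1) = 6 = 2 · 3.
Divisors of 6: 1, 2, 3, 6.
Test each divisor d:
4^1 ≡ 4 (mod 9)
4^2 ≡ 7 (mod 9)
4^3 ≡ 1 (mod 9) ✓
Hence ord(4) = 3.

3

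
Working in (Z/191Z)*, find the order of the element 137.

ord(137) | φ(191) = 191 − 1 = 190 = 2 · 5 · 19.
Divisors of 190: 1, 2, 5, 10, 19, 38, 95, 190.
Test each divisor d:
137^1 ≡ 137
137^2 ≡ 51
137^5 ≡ 122
137^10 ≡ 177
137^19 ≡ 152
137^38 ≡ 184
137^95 ≡ 190
137^190 ≡ 1
Therefore the multiplicative order of 137 modulo 191 is 190.

190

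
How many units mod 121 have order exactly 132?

φ(121) = φ(11^2) = 11·(11−1) = 110 = 2 · 5 · 11.
Since (Z/121Z)^× is cyclic of order 110, the number of elements of order d is φ(d) when d | 110 and 0 otherwise.
Since 132 ∤ 110, the count is 0.

0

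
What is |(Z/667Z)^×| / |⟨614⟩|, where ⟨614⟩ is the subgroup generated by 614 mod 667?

ord(614) | φ(667) = φ(23·29) = (23−1)·(29−1) = 22·28 = 616 = 2^3 · 7 · 11.
Divisors of 616: 1, 2, 4, 7, 8, 11, 14, 22, 28, 44, 56, 77, 88, 154, 308, 616.
Check 614^d mod 667 for each divisor in increasing order:
614^1 ≡ 614 (mod 667)
614^2 ≡ 141 (mod 667)
614^4 ≡ 538 (mod 667)
614^7 ≡ 202 (mod 667)
614^8 ≡ 633 (mod 667)
614^11 ≡ 622 (mod 667)
614^14 ≡ 117 (mod 667)
614^22 ≡ 24 (mod 667)
614^28 ≡ 349 (mod 667)
614^44 ≡ 576 (mod 667)
614^56 ≡ 407 (mod 667)
614^77 ≡ 231 (mod 667)
614^88 ≡ 277 (mod 667)
614^154 ≡ 1 (mod 667) ✓
The order of 614 is 154, so the subgroup it generates has 154 elements.
Index = |(Z/667Z)^×| / |⟨614⟩| = 616 / 154 = 4.

4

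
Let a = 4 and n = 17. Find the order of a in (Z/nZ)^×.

By Lagrange's theorem, ord_17(4) divides φ(17) = 17 − 1 = 16 = 2^4.
Divisors of 16: 1, 2, 4, 8, 16.
Test each divisor d:
4^1 ≡ 4 (mod 17)
4^2 ≡ 16 (mod 17)
4^4 ≡ 1 (mod 17) ✓
So ord_17(4) = 4.

4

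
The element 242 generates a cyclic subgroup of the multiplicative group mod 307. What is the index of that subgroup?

1

By Lagrange's theorem, ord_307(242) divides φ(307) = 307 − 1 = 306 = 2 · 3^2 · 17.
Divisors of 306: 1, 2, 3, 6, 9, 17, 18, 34, 51, 102, 153, 306.
Check 242^d mod 307 for each divisor in increasing order:
242^1 ≡ 242
242^2 ≡ 234
242^3 ≡ 140
242^6 ≡ 259
242^9 ≡ 34
242^17 ≡ 20
242^18 ≡ 235
242^34 ≡ 93
242^51 ≡ 18
242^102 ≡ 17
242^153 ≡ 306
242^306 ≡ 1
So ord_307(242) = 306, hence |⟨242⟩| = 306.
Index = |(Z/307Z)^×| / |⟨242⟩| = 306 / 306 = 1.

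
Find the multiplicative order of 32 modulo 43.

14

ord(32) | φ(43) = 43 − 1 = 42 = 2 · 3 · 7.
Divisors of 42: 1, 2, 3, 6, 7, 14, 21, 42.
Compute 32^d (mod 43) for the divisors d until we hit 1:
32^1 ≡ 32
32^2 ≡ 35
32^3 ≡ 2
32^6 ≡ 4
32^7 ≡ 42
32^14 ≡ 1
The smallest such exponent is 14, so the order of 32 is 14.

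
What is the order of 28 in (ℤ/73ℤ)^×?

72

By Lagrange's theorem, ord_73(28) divides φ(73) = 73 − 1 = 72 = 2^3 · 3^2.
Divisors of 72: 1, 2, 3, 4, 6, 8, 9, 12, 18, 24, 36, 72.
Check 28^d mod 73 for each divisor in increasing order:
28^1 ≡ 28 (mod 73)
28^2 ≡ 54 (mod 73)
28^3 ≡ 52 (mod 73)
28^4 ≡ 69 (mod 73)
28^6 ≡ 3 (mod 73)
28^8 ≡ 16 (mod 73)
28^9 ≡ 10 (mod 73)
28^12 ≡ 9 (mod 73)
28^18 ≡ 27 (mod 73)
28^24 ≡ 8 (mod 73)
28^36 ≡ 72 (mod 73)
28^72 ≡ 1 (mod 73) ✓
So ord_73(28) = 72.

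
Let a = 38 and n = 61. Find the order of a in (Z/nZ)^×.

The order of 38 must divide φ(61) = 61 − 1 = 60 = 2^2 · 3 · 5.
Divisors of 60: 1, 2, 3, 4, 5, 6, 10, 12, 15, 20, 30, 60.
Test each divisor d:
38^1 ≡ 38 (mod 61)
38^2 ≡ 41 (mod 61)
38^3 ≡ 33 (mod 61)
38^4 ≡ 34 (mod 61)
38^5 ≡ 11 (mod 61)
38^6 ≡ 52 (mod 61)
38^10 ≡ 60 (mod 61)
38^12 ≡ 20 (mod 61)
38^15 ≡ 50 (mod 61)
38^20 ≡ 1 (mod 61) ✓
The smallest such exponent is 20, so the order of 38 is 20.

20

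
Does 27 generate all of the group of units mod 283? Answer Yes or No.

No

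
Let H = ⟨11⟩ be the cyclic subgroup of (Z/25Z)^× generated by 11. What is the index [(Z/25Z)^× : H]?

4

Since 11 ∈ (Z/25Z)^×, its order divides φ(25) = φ(5^2) = 5·(5−1) = 20 = 2^2 · 5.
Divisors of 20: 1, 2, 4, 5, 10, 20.
Test each divisor d:
11^1 ≡ 11 (mod 25)
11^2 ≡ 21 (mod 25)
11^4 ≡ 16 (mod 25)
11^5 ≡ 1 (mod 25) ✓
Thus |⟨11⟩| = ord(11) = 5.
Index = |(Z/25Z)^×| / |⟨11⟩| = 20 / 5 = 4.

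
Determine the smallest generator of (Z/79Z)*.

3

φ(79) = 79 − 1 = 78 = 2 · 3 · 13.
g is a primitive root iff g^(78/q) ≢ 1 (mod 79) for each prime q ∈ {2, 3, 13}.
g = 2: 2^39 ≡ 1 — hits 1, so not a primitive root.
g = 3: 3^39 ≡ 78; 3^26 ≡ 23; 3^6 ≡ 18 — none is 1, so 3 is a primitive root.
Hence the least primitive root of 79 is 3.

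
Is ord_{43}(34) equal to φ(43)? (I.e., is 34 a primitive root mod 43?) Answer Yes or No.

φ(43) = 43 − 1 = 42 = 2 · 3 · 7.
Test 34^(42/q) mod 43 for each prime factor q of 42:
34^21 ≡ 42 (mod 43)  [q = 2: ≢ 1 ✓]
34^14 ≡ 6 (mod 43)  [q = 3: ≢ 1 ✓]
34^6 ≡ 4 (mod 43)  [q = 7: ≢ 1 ✓]
None equal 1, so ord_43(34) = 42: 34 is a primitive root.

Yes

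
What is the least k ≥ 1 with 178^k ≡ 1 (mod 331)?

Since 178 ∈ (Z/331Z)^×, its order divides φ(331) = 331 − 1 = 330 = 2 · 3 · 5 · 11.
Divisors of 330: 1, 2, 3, 5, 6, 10, 11, 15, 22, 30, 33, 55, 66, 110, 165, 330.
Test each divisor d:
178^1 ≡ 178 (mod 331)
178^2 ≡ 239 (mod 331)
178^3 ≡ 174 (mod 331)
178^5 ≡ 211 (mod 331)
178^6 ≡ 155 (mod 331)
178^10 ≡ 167 (mod 331)
178^11 ≡ 267 (mod 331)
178^15 ≡ 151 (mod 331)
178^22 ≡ 124 (mod 331)
178^30 ≡ 293 (mod 331)
178^33 ≡ 8 (mod 331)
178^55 ≡ 330 (mod 331)
178^66 ≡ 64 (mod 331)
178^110 ≡ 1 (mod 331) ✓
Therefore the multiplicative order of 178 modulo 331 is 110.

110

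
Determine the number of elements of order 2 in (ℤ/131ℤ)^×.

1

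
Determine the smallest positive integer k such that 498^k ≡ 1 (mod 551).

ord(498) | φ(551) = φ(19·29) = (19−1)·(29−1) = 18·28 = 504 = 2^3 · 3^2 · 7.
Divisors of 504: 1, 2, 3, 4, 6, 7, 8, 9, 12, 14, 18, 21, 24, 28, 36, 42, 56, 63, 72, 84, 126, 168, 252, 504.
Test each divisor d:
498^1 ≡ 498
498^2 ≡ 54
498^3 ≡ 444
498^4 ≡ 161
498^6 ≡ 429
498^7 ≡ 405
498^8 ≡ 24
498^9 ≡ 381
498^12 ≡ 7
498^14 ≡ 378
498^18 ≡ 248
498^21 ≡ 463
498^24 ≡ 49
498^28 ≡ 175
498^36 ≡ 343
498^42 ≡ 30
498^56 ≡ 320
498^63 ≡ 115
498^72 ≡ 286
498^84 ≡ 349
498^126 ≡ 1
The smallest such exponent is 126, so the order of 498 is 126.

126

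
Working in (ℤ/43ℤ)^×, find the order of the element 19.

By Lagrange's theorem, ord_43(19) divides φ(43) = 43 − 1 = 42 = 2 · 3 · 7.
Divisors of 42: 1, 2, 3, 6, 7, 14, 21, 42.
Test each divisor d:
19^1 ≡ 19 (mod 43)
19^2 ≡ 17 (mod 43)
19^3 ≡ 22 (mod 43)
19^6 ≡ 11 (mod 43)
19^7 ≡ 37 (mod 43)
19^14 ≡ 36 (mod 43)
19^21 ≡ 42 (mod 43)
19^42 ≡ 1 (mod 43) ✓
Therefore the multiplicative order of 19 modulo 43 is 42.

42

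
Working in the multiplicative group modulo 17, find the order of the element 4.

The order of 4 must divide φ(17) = 17 − 1 = 16 = 2^4.
Divisors of 16: 1, 2, 4, 8, 16.
Test each divisor d:
4^1 ≡ 4 (mod 17)
4^2 ≡ 16 (mod 17)
4^4 ≡ 1 (mod 17) ✓
The smallest such exponent is 4, so the order of 4 is 4.

4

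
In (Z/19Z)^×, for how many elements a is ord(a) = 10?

φ(19) = 19 − 1 = 18 = 2 · 3^2.
(Z/19Z)^× is cyclic (|G| = 18); a cyclic group of order m has exactly φ(d) elements of each order d | m, and none otherwise.
Here 18 is not a multiple of 10, so there are no elements of order 10.

0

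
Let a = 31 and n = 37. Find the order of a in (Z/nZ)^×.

ord(31) | φ(37) = 37 − 1 = 36 = 2^2 · 3^2.
Divisors of 36: 1, 2, 3, 4, 6, 9, 12, 18, 36.
Evaluate successive powers at the divisors of 36:
31^1 ≡ 31 (mod 37)
31^2 ≡ 36 (mod 37)
31^3 ≡ 6 (mod 37)
31^4 ≡ 1 (mod 37) ✓
Therefore the multiplicative order of 31 modulo 37 is 4.

4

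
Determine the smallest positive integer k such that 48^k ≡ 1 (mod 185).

12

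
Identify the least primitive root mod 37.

2

φ(37) = 37 − 1 = 36 = 2^2 · 3^2.
Test candidates g = 2, 3, … against the prime factors q ∈ {2, 3} of φ(37): g is a generator iff g^(36/q) ≢ 1 for every such q.
g = 2: 2^18 ≡ 36; 2^12 ≡ 26 — none is 1, so 2 is a primitive root.
The smallest primitive root modulo 37 is 2.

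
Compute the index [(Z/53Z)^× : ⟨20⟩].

1

Since 20 ∈ (Z/53Z)^×, its order divides φ(53) = 53 − 1 = 52 = 2^2 · 13.
Divisors of 52: 1, 2, 4, 13, 26, 52.
Compute 20^d (mod 53) for the divisors d until we hit 1:
20^1 ≡ 20 (mod 53)
20^2 ≡ 29 (mod 53)
20^4 ≡ 46 (mod 53)
20^13 ≡ 30 (mod 53)
20^26 ≡ 52 (mod 53)
20^52 ≡ 1 (mod 53) ✓
Thus |⟨20⟩| = ord(20) = 52.
Index = |(Z/53Z)^×| / |⟨20⟩| = 52 / 52 = 1.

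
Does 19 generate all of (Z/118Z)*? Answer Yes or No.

No

φ(118) = φ(2)·φ(59) = 1·58 = 58 = 2 · 29.
Test 19^(58/q) mod 118 for each prime factor q of 58:
19^29 ≡ 1 (mod 118)  [q = 2: ≡ 1 ✗]
19^2 ≡ 7 (mod 118)  [q = 29: ≢ 1 ✓]
19^29 ≡ 1 shows ord(19) | 29, strictly less than φ(118); not a primitive root.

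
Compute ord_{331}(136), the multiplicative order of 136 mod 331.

By Lagrange's theorem, ord_331(136) divides φ(331) = 331 − 1 = 330 = 2 · 3 · 5 · 11.
Divisors of 330: 1, 2, 3, 5, 6, 10, 11, 15, 22, 30, 33, 55, 66, 110, 165, 330.
Evaluate successive powers at the divisors of 330:
136^1 ≡ 136 (mod 331)
136^2 ≡ 291 (mod 331)
136^3 ≡ 187 (mod 331)
136^5 ≡ 133 (mod 331)
136^6 ≡ 214 (mod 331)
136^10 ≡ 146 (mod 331)
136^11 ≡ 327 (mod 331)
136^15 ≡ 220 (mod 331)
136^22 ≡ 16 (mod 331)
136^30 ≡ 74 (mod 331)
136^33 ≡ 267 (mod 331)
136^55 ≡ 300 (mod 331)
136^66 ≡ 124 (mod 331)
136^110 ≡ 299 (mod 331)
136^165 ≡ 330 (mod 331)
136^330 ≡ 1 (mod 331) ✓
The smallest such exponent is 330, so the order of 136 is 330.

330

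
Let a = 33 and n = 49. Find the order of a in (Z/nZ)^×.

42

By Lagrange's theorem, ord_49(33) divides φ(49) = φ(7^2) = 7·(7−1) = 42 = 2 · 3 · 7.
Divisors of 42: 1, 2, 3, 6, 7, 14, 21, 42.
Test each divisor d:
33^1 ≡ 33 (mod 49)
33^2 ≡ 11 (mod 49)
33^3 ≡ 20 (mod 49)
33^6 ≡ 8 (mod 49)
33^7 ≡ 19 (mod 49)
33^14 ≡ 18 (mod 49)
33^21 ≡ 48 (mod 49)
33^42 ≡ 1 (mod 49) ✓
Hence ord(33) = 42.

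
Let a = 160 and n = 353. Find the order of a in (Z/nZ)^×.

ord(160) | φ(353) = 353 − 1 = 352 = 2^5 · 11.
Divisors of 352: 1, 2, 4, 8, 11, 16, 22, 32, 44, 88, 176, 352.
Test each divisor d:
160^1 ≡ 160 (mod 353)
160^2 ≡ 184 (mod 353)
160^4 ≡ 321 (mod 353)
160^8 ≡ 318 (mod 353)
160^11 ≡ 7 (mod 353)
160^16 ≡ 166 (mod 353)
160^22 ≡ 49 (mod 353)
160^32 ≡ 22 (mod 353)
160^44 ≡ 283 (mod 353)
160^88 ≡ 311 (mod 353)
160^176 ≡ 352 (mod 353)
160^352 ≡ 1 (mod 353) ✓
So ord_353(160) = 352.

352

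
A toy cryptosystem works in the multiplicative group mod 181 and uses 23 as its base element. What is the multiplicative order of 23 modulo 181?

Since 23 ∈ (Z/181Z)^×, its order divides φ(181) = 181 − 1 = 180 = 2^2 · 3^2 · 5.
Divisors of 180: 1, 2, 3, 4, 5, 6, 9, 10, 12, 15, 18, 20, 30, 36, 45, 60, 90, 180.
Check 23^d mod 181 for each divisor in increasing order:
23^1 ≡ 23 (mod 181)
23^2 ≡ 167 (mod 181)
23^3 ≡ 40 (mod 181)
23^4 ≡ 15 (mod 181)
23^5 ≡ 164 (mod 181)
23^6 ≡ 152 (mod 181)
23^9 ≡ 107 (mod 181)
23^10 ≡ 108 (mod 181)
23^12 ≡ 117 (mod 181)
23^15 ≡ 155 (mod 181)
23^18 ≡ 46 (mod 181)
23^20 ≡ 80 (mod 181)
23^30 ≡ 133 (mod 181)
23^36 ≡ 125 (mod 181)
23^45 ≡ 162 (mod 181)
23^60 ≡ 132 (mod 181)
23^90 ≡ 180 (mod 181)
23^180 ≡ 1 (mod 181) ✓
The smallest such exponent is 180, so the order of 23 is 180.

180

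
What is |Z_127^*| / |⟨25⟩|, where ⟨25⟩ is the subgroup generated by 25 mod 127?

6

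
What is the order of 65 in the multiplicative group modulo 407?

18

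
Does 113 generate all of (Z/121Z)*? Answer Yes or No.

φ(121) = φ(11^2) = 11·(11−1) = 110 = 2 · 5 · 11.
An element g generates (Z/121Z)^× iff g^(110/q) ≢ 1 (mod 121) for each prime q ∈ {2, 5, 11}.
113^55 ≡ 1 (mod 121)  [q = 2: ≡ 1 ✗]
113^22 ≡ 9 (mod 121)  [q = 5: ≢ 1 ✓]
113^10 ≡ 45 (mod 121)  [q = 11: ≢ 1 ✓]
113^55 ≡ 1 shows ord(113) | 55, strictly less than φ(121); not a primitive root.

No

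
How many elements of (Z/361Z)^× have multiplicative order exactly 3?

2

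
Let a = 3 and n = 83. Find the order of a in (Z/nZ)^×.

ord(3) | φ(83) = 83 − 1 = 82 = 2 · 41.
Divisors of 82: 1, 2, 41, 82.
Evaluate successive powers at the divisors of 82:
3^1 ≡ 3 (mod 83)
3^2 ≡ 9 (mod 83)
3^41 ≡ 1 (mod 83) ✓
Therefore the multiplicative order of 3 modulo 83 is 41.

41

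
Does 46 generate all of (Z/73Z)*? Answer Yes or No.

φ(73) = 73 − 1 = 72 = 2^3 · 3^2.
It suffices to check that the order of 46 is not a proper divisor of 72: compute 46^(72/q) for q ∈ {2, 3}.
46^36 ≡ 1 (mod 73)  [q = 2: ≡ 1 ✗]
46^24 ≡ 1 (mod 73)  [q = 3: ≡ 1 ✗]
Since 46^36 ≡ 1, the order of 46 divides 36 < 72, so 46 is not a primitive root.

No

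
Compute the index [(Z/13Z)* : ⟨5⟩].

3

ord(5) | φ(13) = 13 − 1 = 12 = 2^2 · 3.
Divisors of 12: 1, 2, 3, 4, 6, 12.
Test each divisor d:
5^1 ≡ 5 (mod 13)
5^2 ≡ 12 (mod 13)
5^3 ≡ 8 (mod 13)
5^4 ≡ 1 (mod 13) ✓
So ord_13(5) = 4, hence |⟨5⟩| = 4.
The index is φ(13) / ord(5) = 12 / 4 = 3.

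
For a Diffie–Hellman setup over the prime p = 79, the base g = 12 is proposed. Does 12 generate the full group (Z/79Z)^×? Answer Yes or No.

No

φ(79) = 79 − 1 = 78 = 2 · 3 · 13.
It suffices to check that the order of 12 is not a proper divisor of 78: compute 12^(78/q) for q ∈ {2, 3, 13}.
12^39 ≡ 78 (mod 79)  [q = 2: ≢ 1 ✓]
12^26 ≡ 1 (mod 79)  [q = 3: ≡ 1 ✗]
12^6 ≡ 21 (mod 79)  [q = 13: ≢ 1 ✓]
The check at q = 3 fails, so 12 generates a proper subgroup.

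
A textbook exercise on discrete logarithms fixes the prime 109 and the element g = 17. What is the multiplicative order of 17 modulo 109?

ord(17) | φ(109) = 109 − 1 = 108 = 2^2 · 3^3.
Divisors of 108: 1, 2, 3, 4, 6, 9, 12, 18, 27, 36, 54, 108.
Compute 17^d (mod 109) for the divisors d until we hit 1:
17^1 ≡ 17
17^2 ≡ 71
17^3 ≡ 8
17^4 ≡ 27
17^6 ≡ 64
17^9 ≡ 76
17^12 ≡ 63
17^18 ≡ 108
17^27 ≡ 33
17^36 ≡ 1
Therefore the multiplicative order of 17 modulo 109 is 36.

36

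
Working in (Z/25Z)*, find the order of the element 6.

5

ord(6) | φ(25) = φ(5^2) = 5·(5−1) = 20 = 2^2 · 5.
Divisors of 20: 1, 2, 4, 5, 10, 20.
Check 6^d mod 25 for each divisor in increasing order:
6^1 ≡ 6 (mod 25)
6^2 ≡ 11 (mod 25)
6^4 ≡ 21 (mod 25)
6^5 ≡ 1 (mod 25) ✓
Therefore the multiplicative order of 6 modulo 25 is 5.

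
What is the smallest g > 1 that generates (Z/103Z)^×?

φ(103) = 103 − 1 = 102 = 2 · 3 · 17.
Test candidates g = 2, 3, … against the prime factors q ∈ {2, 3, 17} of φ(103): g is a generator iff g^(102/q) ≢ 1 for every such q.
g = 2: 2^51 ≡ 1 — hits 1, so not a primitive root.
g = 3: 3^51 ≡ 102; 3^34 ≡ 1 — hits 1, so not a primitive root.
g = 4: 4^51 ≡ 1 — hits 1, so not a primitive root.
g = 5: 5^51 ≡ 102; 5^34 ≡ 56; 5^6 ≡ 72 — none is 1, so 5 is a primitive root.
So 5 is the smallest generator of (Z/103Z)^×.

5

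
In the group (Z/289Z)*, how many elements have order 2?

φ(289) = φ(17^2) = 17·(17−1) = 272 = 2^4 · 17.
Since (Z/289Z)^× is cyclic of order 272, the number of elements of order d is φ(d) when d | 272 and 0 otherwise.
2 | 272, and φ(2) = 2 − 1 = 1.

1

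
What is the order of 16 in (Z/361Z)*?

The order of 16 must divide φ(361) = φ(19^2) = 19·(19−1) = 342 = 2 · 3^2 · 19.
Divisors of 342: 1, 2, 3, 6, 9, 18, 19, 38, 57, 114, 171, 342.
Test each divisor d:
16^1 ≡ 16 (mod 361)
16^2 ≡ 256 (mod 361)
16^3 ≡ 125 (mod 361)
16^6 ≡ 102 (mod 361)
16^9 ≡ 115 (mod 361)
16^18 ≡ 229 (mod 361)
16^19 ≡ 54 (mod 361)
16^38 ≡ 28 (mod 361)
16^57 ≡ 68 (mod 361)
16^114 ≡ 292 (mod 361)
16^171 ≡ 1 (mod 361) ✓
So ord_361(16) = 171.

171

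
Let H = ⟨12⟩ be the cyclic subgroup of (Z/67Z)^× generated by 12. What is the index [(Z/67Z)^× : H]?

1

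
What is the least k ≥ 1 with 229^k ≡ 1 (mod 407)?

By Lagrange's theorem, ord_407(229) divides φ(407) = φ(11·37) = (11−1)·(37−1) = 10·36 = 360 = 2^3 · 3^2 · 5.
Divisors of 360: 1, 2, 3, 4, 5, 6, 8, 9, 10, 12, 15, 18, 20, 24, 30, 36, 40, 45, 60, 72, 90, 120, 180, 360.
Test each divisor d:
229^1 ≡ 229 (mod 407)
229^2 ≡ 345 (mod 407)
229^3 ≡ 47 (mod 407)
229^4 ≡ 181 (mod 407)
229^5 ≡ 342 (mod 407)
229^6 ≡ 174 (mod 407)
229^8 ≡ 201 (mod 407)
229^9 ≡ 38 (mod 407)
229^10 ≡ 155 (mod 407)
229^12 ≡ 158 (mod 407)
229^15 ≡ 100 (mod 407)
229^18 ≡ 223 (mod 407)
229^20 ≡ 12 (mod 407)
229^24 ≡ 137 (mod 407)
229^30 ≡ 232 (mod 407)
229^36 ≡ 75 (mod 407)
229^40 ≡ 144 (mod 407)
229^45 ≡ 1 (mod 407) ✓
Therefore the multiplicative order of 229 modulo 407 is 45.

45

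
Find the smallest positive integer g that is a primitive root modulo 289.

φ(289) = φ(17^2) = 17·(17−1) = 272 = 2^4 · 17.
Test candidates g = 2, 3, … against the prime factors q ∈ {2, 17} of φ(289): g is a generator iff g^(272/q) ≢ 1 for every such q.
g = 2: 2^136 ≡ 1 — hits 1, so not a primitive root.
g = 3: 3^136 ≡ 288; 3^16 ≡ 171 — none is 1, so 3 is a primitive root.
The smallest primitive root modulo 289 is 3.

3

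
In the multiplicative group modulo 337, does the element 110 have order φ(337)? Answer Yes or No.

No

φ(337) = 337 − 1 = 336 = 2^4 · 3 · 7.
Test 110^(336/q) mod 337 for each prime factor q of 336:
110^168 ≡ 1 (mod 337)  [q = 2: ≡ 1 ✗]
110^112 ≡ 128 (mod 337)  [q = 3: ≢ 1 ✓]
110^48 ≡ 79 (mod 337)  [q = 7: ≢ 1 ✓]
The check at q = 2 fails, so 110 generates a proper subgroup.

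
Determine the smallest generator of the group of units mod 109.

φ(109) = 109 − 1 = 108 = 2^2 · 3^3.
g is a primitive root iff g^(108/q) ≢ 1 (mod 109) for each prime q ∈ {2, 3}.
g = 2: 2^54 ≡ 108; 2^36 ≡ 1 — hits 1, so not a primitive root.
g = 3: 3^54 ≡ 1 — hits 1, so not a primitive root.
g = 4: 4^54 ≡ 1 — hits 1, so not a primitive root.
g = 5: 5^54 ≡ 1 — hits 1, so not a primitive root.
g = 6: 6^54 ≡ 108; 6^36 ≡ 63 — none is 1, so 6 is a primitive root.
Hence the least primitive root of 109 is 6.

6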